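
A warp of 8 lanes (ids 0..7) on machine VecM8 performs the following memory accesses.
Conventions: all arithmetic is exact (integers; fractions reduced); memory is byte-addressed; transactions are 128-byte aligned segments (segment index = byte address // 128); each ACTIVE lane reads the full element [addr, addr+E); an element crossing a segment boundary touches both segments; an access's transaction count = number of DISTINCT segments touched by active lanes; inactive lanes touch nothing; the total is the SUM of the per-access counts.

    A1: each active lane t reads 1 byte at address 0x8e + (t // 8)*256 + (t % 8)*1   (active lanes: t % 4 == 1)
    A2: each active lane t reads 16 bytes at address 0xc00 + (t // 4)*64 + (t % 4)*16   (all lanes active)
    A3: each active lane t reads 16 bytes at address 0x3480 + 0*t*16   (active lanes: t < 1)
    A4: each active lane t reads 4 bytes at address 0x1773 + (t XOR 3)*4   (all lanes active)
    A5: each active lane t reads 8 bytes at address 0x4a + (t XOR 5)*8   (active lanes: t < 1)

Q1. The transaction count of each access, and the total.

A1: 1 transaction
A2: 1 transaction
A3: 1 transaction
A4: 2 transactions
A5: 1 transaction

Answer: 1,1,1,2,1; total 6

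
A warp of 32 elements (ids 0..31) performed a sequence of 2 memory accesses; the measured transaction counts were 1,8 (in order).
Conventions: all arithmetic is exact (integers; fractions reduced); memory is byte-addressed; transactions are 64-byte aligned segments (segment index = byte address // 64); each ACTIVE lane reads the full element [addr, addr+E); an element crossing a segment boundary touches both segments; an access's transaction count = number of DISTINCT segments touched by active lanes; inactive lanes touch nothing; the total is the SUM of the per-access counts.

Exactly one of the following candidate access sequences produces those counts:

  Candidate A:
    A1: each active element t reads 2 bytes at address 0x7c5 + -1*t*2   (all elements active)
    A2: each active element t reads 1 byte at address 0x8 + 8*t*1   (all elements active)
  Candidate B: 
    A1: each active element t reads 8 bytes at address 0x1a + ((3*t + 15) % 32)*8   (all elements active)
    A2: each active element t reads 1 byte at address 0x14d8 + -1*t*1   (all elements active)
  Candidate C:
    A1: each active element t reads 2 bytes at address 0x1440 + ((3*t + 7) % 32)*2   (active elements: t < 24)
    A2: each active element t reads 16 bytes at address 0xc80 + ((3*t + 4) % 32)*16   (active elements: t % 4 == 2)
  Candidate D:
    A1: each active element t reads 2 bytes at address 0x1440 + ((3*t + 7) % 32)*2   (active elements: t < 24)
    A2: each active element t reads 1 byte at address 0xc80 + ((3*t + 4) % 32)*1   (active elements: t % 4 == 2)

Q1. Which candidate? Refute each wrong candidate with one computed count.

A: A1 gives 2 transactions, not 1
B: A1 gives 5 transactions, not 1
D: A2 gives 1 transaction, not 8
C: all counts match (1,8)

Answer: C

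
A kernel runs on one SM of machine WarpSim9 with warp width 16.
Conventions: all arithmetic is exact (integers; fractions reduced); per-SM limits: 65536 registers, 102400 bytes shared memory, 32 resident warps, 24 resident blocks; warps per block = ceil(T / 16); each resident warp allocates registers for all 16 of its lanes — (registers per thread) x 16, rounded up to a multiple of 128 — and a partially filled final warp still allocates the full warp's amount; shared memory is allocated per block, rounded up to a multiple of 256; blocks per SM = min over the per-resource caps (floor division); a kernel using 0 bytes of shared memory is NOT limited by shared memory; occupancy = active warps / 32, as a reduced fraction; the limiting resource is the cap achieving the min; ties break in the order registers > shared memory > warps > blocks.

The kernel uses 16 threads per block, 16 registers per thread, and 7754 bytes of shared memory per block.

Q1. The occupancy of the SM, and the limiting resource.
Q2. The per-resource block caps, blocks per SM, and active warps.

Answer: occupancy 3/8, limited by shared memory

registers: 256 blocks
shared memory: 12 blocks
warps: 32 blocks
blocks: 24 blocks

Answer: 12 blocks, 12 active warps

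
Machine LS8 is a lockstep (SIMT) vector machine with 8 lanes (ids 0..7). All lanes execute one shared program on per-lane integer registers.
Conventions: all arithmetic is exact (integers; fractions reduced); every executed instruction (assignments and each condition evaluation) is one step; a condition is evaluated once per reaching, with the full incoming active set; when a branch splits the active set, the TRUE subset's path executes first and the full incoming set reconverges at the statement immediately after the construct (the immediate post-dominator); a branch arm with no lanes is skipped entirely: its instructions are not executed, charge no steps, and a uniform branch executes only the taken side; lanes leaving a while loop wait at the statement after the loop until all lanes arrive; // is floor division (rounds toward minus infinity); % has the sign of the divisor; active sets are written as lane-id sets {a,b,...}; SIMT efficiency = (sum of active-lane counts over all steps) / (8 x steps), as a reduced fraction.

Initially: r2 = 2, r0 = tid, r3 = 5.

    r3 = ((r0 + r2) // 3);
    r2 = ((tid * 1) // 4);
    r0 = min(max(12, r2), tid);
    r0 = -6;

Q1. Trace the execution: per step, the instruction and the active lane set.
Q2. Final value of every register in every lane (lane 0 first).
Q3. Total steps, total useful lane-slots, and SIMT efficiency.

step 0: r3 <- ((r0 + r2) // 3)       {0,1,2,3,4,5,6,7}
step 1: r2 <- ((tid * 1) // 4)       {0,1,2,3,4,5,6,7}
step 2: r0 <- min(max(12, r2), tid)  {0,1,2,3,4,5,6,7}
step 3: r0 <- -6                     {0,1,2,3,4,5,6,7}

Answer: 4 steps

r2: 0,0,0,0,1,1,1,1
r0: -6,-6,-6,-6,-6,-6,-6,-6
r3: 0,1,1,1,2,2,2,3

steps = 4; useful = 32; efficiency = 32/32 = 1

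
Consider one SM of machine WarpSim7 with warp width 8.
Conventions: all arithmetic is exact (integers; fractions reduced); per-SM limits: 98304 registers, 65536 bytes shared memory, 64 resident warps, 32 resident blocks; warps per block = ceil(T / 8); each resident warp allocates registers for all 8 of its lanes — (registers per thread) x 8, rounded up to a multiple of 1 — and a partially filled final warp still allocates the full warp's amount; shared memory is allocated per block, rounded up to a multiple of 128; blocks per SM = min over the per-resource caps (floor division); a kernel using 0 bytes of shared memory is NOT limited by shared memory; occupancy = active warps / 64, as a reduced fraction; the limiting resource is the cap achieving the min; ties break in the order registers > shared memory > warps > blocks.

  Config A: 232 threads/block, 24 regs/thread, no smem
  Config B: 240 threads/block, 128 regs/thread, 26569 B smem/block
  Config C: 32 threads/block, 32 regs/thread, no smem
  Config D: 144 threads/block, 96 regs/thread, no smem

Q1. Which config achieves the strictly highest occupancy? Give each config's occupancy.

occupancies: A 29/32, B 15/16, C 1, D 27/32

Answer: C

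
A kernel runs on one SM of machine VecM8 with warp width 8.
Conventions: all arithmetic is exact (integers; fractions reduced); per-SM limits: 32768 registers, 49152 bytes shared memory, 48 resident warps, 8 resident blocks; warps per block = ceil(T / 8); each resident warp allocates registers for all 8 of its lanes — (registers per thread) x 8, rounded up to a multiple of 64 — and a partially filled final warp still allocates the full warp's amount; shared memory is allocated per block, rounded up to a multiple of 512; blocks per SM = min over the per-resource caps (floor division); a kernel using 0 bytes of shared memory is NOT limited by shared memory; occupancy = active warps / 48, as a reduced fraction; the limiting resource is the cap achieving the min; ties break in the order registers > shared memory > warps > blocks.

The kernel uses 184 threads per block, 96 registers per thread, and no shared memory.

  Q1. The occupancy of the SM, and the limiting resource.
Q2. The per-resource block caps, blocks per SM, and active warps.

Answer: occupancy 23/48, limited by registers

registers: 1 block
shared memory: no limit (kernel uses none)
warps: 2 blocks
blocks: 8 blocks

Answer: 1 block, 23 active warps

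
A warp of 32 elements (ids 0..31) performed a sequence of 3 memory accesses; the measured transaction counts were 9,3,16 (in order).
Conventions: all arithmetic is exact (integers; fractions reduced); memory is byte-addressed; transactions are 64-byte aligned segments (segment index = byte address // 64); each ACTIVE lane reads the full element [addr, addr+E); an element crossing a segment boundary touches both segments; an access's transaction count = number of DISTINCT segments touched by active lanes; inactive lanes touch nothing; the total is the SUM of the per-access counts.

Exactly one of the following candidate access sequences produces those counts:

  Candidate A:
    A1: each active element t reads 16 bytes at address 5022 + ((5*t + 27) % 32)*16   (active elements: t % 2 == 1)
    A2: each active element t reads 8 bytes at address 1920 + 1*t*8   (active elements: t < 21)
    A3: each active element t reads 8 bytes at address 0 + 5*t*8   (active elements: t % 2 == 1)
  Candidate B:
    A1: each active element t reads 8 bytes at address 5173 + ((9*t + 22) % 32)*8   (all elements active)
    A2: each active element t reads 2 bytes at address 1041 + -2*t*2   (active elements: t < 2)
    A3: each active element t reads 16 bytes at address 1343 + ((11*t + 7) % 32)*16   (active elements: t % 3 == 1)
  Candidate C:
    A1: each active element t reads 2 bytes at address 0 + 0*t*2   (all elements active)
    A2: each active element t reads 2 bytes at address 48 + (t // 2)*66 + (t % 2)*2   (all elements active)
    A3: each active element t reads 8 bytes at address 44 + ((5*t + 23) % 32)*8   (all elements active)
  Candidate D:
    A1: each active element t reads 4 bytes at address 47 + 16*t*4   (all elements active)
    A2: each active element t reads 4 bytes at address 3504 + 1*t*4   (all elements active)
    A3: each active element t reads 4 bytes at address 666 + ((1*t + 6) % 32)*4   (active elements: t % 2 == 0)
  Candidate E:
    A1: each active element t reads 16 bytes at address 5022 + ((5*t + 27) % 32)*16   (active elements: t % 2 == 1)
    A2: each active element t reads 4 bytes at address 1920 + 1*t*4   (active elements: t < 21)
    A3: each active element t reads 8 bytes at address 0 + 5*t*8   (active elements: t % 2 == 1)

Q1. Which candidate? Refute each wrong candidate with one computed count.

B: A1 gives 5 transactions, not 9
C: A1 gives 1 transaction, not 9
D: A1 gives 32 transactions, not 9
E: A2 gives 2 transactions, not 3
A: all counts match (9,3,16)

Answer: A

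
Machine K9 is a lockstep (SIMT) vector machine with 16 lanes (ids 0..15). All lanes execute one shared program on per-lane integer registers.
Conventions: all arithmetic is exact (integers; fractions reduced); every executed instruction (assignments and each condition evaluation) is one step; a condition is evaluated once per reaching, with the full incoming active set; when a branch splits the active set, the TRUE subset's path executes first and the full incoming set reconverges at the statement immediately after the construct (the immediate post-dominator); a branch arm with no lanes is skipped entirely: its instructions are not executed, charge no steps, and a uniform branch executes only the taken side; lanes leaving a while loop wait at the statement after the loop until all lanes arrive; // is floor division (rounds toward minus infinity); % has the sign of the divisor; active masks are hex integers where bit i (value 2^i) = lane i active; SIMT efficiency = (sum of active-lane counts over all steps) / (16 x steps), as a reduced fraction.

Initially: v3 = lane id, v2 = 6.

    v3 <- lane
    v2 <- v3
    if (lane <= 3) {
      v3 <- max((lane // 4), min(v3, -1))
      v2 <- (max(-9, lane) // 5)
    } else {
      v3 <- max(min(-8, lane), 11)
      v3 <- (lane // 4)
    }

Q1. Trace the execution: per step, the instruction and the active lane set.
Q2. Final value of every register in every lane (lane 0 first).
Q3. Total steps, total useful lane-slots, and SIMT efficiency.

step 0: v3 <- lane                   0xffff
step 1: v2 <- v3                     0xffff
step 2: eval (lane <= 3)             0xffff
step 3: v3 <- max((lane // 4), min(v3, -1)) 0x000f
step 4: v2 <- (max(-9, lane) // 5)   0x000f
step 5: v3 <- max(min(-8, lane), 11) 0xfff0
step 6: v3 <- (lane // 4)            0xfff0

Answer: 7 steps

v3: 0,0,0,0,1,1,1,1,2,2,2,2,3,3,3,3
v2: 0,0,0,0,4,5,6,7,8,9,10,11,12,13,14,15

steps = 7; useful = 80; efficiency = 80/112 = 5/7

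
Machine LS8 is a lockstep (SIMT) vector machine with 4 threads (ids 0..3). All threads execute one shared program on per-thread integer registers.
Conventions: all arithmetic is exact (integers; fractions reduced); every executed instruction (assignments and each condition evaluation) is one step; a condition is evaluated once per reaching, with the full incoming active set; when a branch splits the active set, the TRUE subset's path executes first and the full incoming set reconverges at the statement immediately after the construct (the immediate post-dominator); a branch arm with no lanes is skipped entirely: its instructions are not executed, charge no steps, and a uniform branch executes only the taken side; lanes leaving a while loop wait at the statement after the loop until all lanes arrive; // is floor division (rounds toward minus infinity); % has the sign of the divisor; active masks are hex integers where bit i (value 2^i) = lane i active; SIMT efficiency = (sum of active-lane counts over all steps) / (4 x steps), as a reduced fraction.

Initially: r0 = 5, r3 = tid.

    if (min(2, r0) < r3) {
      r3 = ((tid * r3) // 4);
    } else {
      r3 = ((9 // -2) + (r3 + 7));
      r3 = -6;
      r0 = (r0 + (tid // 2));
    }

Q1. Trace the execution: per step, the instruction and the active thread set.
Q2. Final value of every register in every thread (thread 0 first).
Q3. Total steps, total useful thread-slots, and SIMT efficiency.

step 0: eval (min(2, r0) < r3)       0xf
step 1: r3 <- ((tid * r3) // 4)      0x8
step 2: r3 <- ((9 // -2) + (r3 + 7)) 0x7
step 3: r3 <- -6                     0x7
step 4: r0 <- (r0 + (tid // 2))      0x7

Answer: 5 steps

r0: 5,5,6,5
r3: -6,-6,-6,2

steps = 5; useful = 14; efficiency = 14/20 = 7/10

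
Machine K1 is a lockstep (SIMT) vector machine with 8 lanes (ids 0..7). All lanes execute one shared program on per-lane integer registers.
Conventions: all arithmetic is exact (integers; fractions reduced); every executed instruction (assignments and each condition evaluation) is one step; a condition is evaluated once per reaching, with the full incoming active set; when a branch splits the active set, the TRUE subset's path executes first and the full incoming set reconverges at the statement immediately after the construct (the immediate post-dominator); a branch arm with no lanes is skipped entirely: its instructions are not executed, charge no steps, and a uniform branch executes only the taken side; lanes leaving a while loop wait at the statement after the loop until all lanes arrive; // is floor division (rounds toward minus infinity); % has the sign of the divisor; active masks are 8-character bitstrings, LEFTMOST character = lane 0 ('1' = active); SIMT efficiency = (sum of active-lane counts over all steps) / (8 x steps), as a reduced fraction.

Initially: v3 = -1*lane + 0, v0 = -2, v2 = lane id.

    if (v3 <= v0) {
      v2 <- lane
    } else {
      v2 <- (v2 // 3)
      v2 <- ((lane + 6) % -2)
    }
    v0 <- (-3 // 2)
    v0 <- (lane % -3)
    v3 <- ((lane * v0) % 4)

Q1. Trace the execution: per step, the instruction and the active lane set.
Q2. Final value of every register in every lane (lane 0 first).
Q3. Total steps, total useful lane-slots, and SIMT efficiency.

step 0: eval (v3 <= v0)              11111111
step 1: v2 <- lane                   00111111
step 2: v2 <- (v2 // 3)              11000000
step 3: v2 <- ((lane + 6) % -2)      11000000
step 4: v0 <- (-3 // 2)              11111111
step 5: v0 <- (lane % -3)            11111111
step 6: v3 <- ((lane * v0) % 4)      11111111

Answer: 7 steps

v3: 0,2,2,0,0,3,0,2
v0: 0,-2,-1,0,-2,-1,0,-2
v2: 0,-1,2,3,4,5,6,7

steps = 7; useful = 42; efficiency = 42/56 = 3/4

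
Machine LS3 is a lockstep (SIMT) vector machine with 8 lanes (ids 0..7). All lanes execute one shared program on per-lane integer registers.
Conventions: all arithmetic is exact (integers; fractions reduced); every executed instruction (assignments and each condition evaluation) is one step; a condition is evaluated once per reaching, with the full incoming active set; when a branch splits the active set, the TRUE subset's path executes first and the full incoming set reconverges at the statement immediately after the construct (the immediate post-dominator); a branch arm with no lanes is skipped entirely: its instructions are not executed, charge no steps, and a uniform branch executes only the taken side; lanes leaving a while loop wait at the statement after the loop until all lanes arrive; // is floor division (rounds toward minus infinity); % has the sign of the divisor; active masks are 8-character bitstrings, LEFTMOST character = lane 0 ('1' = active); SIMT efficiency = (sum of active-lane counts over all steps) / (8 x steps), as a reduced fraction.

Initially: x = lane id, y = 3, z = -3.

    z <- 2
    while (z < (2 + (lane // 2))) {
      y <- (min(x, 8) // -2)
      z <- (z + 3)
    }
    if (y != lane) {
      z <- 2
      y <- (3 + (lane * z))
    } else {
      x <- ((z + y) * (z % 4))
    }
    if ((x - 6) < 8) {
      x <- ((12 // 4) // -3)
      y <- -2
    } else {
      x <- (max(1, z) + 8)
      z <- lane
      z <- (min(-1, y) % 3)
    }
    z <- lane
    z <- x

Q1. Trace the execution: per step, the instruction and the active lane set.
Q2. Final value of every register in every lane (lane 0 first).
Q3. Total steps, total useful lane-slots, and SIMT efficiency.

step 0: z <- 2                       11111111
step 1: eval (z < (2 + (lane // 2))) 11111111
step 2: y <- (min(x, 8) // -2)       00111111
step 3: z <- (z + 3)                 00111111
step 4: eval (z < (2 + (lane // 2))) 00111111
step 5: eval (y != lane)             11111111
step 6: z <- 2                       11111111
step 7: y <- (3 + (lane * z))        11111111
step 8: eval ((x - 6) < 8)           11111111
step 9: x <- ((12 // 4) // -3)       11111111
step 10: y <- -2                      11111111
step 11: z <- lane                    11111111
step 12: z <- x                       11111111

Answer: 13 steps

x: -1,-1,-1,-1,-1,-1,-1,-1
y: -2,-2,-2,-2,-2,-2,-2,-2
z: -1,-1,-1,-1,-1,-1,-1,-1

steps = 13; useful = 98; efficiency = 98/104 = 49/52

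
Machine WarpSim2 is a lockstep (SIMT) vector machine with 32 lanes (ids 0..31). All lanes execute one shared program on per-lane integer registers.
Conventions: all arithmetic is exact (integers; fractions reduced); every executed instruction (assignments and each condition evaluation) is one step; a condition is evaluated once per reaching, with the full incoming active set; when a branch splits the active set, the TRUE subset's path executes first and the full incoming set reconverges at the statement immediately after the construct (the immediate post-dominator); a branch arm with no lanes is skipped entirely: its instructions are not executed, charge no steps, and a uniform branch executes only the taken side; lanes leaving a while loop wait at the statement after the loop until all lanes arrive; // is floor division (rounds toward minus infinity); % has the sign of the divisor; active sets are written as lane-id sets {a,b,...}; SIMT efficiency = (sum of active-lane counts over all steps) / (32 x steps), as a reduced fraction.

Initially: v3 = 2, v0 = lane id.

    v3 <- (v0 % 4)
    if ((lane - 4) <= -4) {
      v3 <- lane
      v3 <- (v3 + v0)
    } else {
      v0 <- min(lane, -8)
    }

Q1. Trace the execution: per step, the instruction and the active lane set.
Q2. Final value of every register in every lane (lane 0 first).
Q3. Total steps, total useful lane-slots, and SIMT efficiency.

step 0: v3 <- (v0 % 4)               {0,1,2,3,4,5,6,7,8,9,10,11,12,13,14,15,16,17,18,19,20,21,22,23,24,25,26,27,28,29,30,31}
step 1: eval ((lane - 4) <= -4)      {0,1,2,3,4,5,6,7,8,9,10,11,12,13,14,15,16,17,18,19,20,21,22,23,24,25,26,27,28,29,30,31}
step 2: v3 <- lane                   {0}
step 3: v3 <- (v3 + v0)              {0}
step 4: v0 <- min(lane, -8)          {1,2,3,4,5,6,7,8,9,10,11,12,13,14,15,16,17,18,19,20,21,22,23,24,25,26,27,28,29,30,31}

Answer: 5 steps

v3: 0,1,2,3,0,1,2,3,0,1,2,3,0,1,2,3,0,1,2,3,0,1,2,3,0,1,2,3,0,1,2,3
v0: 0,-8,-8,-8,-8,-8,-8,-8,-8,-8,-8,-8,-8,-8,-8,-8,-8,-8,-8,-8,-8,-8,-8,-8,-8,-8,-8,-8,-8,-8,-8,-8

steps = 5; useful = 97; efficiency = 97/160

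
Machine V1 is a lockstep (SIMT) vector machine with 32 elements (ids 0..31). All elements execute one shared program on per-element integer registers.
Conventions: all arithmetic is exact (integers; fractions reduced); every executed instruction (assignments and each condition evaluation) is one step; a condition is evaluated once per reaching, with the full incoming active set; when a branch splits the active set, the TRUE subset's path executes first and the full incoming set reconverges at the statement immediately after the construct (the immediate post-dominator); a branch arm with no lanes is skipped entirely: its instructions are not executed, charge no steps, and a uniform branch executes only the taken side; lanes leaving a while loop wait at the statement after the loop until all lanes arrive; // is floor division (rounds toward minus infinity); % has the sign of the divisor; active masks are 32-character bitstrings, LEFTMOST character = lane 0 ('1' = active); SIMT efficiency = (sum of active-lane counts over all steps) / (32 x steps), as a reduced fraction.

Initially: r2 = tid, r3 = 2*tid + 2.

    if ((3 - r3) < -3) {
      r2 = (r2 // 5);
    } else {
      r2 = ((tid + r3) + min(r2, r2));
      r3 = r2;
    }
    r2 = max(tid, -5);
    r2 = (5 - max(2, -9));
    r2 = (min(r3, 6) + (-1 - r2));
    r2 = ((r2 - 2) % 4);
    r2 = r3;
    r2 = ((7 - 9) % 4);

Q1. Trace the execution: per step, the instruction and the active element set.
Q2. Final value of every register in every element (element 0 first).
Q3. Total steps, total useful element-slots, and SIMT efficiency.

step 0: eval ((3 - r3) < -3)         11111111111111111111111111111111
step 1: r2 <- (r2 // 5)              00011111111111111111111111111111
step 2: r2 <- ((tid + r3) + min(r2, r2)) 11100000000000000000000000000000
step 3: r3 <- r2                     11100000000000000000000000000000
step 4: r2 <- max(tid, -5)           11111111111111111111111111111111
step 5: r2 <- (5 - max(2, -9))       11111111111111111111111111111111
step 6: r2 <- (min(r3, 6) + (-1 - r2)) 11111111111111111111111111111111
step 7: r2 <- ((r2 - 2) % 4)         11111111111111111111111111111111
step 8: r2 <- r3                     11111111111111111111111111111111
step 9: r2 <- ((7 - 9) % 4)          11111111111111111111111111111111

Answer: 10 steps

r2: 2,2,2,2,2,2,2,2,2,2,2,2,2,2,2,2,2,2,2,2,2,2,2,2,2,2,2,2,2,2,2,2
r3: 2,6,10,8,10,12,14,16,18,20,22,24,26,28,30,32,34,36,38,40,42,44,46,48,50,52,54,56,58,60,62,64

steps = 10; useful = 259; efficiency = 259/320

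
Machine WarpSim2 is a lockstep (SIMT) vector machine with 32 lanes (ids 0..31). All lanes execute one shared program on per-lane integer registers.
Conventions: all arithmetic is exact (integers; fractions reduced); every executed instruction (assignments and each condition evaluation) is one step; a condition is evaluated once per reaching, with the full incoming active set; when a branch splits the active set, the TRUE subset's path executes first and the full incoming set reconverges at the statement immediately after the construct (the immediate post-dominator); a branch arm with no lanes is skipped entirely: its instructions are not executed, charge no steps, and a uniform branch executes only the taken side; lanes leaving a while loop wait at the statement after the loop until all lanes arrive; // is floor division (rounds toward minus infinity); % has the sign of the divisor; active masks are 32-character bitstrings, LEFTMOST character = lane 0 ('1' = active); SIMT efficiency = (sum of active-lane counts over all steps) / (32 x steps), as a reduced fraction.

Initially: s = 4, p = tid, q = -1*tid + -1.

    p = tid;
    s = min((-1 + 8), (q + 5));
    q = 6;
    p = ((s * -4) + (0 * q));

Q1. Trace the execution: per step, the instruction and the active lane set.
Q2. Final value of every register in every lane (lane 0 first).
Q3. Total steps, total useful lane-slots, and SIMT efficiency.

step 0: p <- tid                     11111111111111111111111111111111
step 1: s <- min((-1 + 8), (q + 5))  11111111111111111111111111111111
step 2: q <- 6                       11111111111111111111111111111111
step 3: p <- ((s * -4) + (0 * q))    11111111111111111111111111111111

Answer: 4 steps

s: 4,3,2,1,0,-1,-2,-3,-4,-5,-6,-7,-8,-9,-10,-11,-12,-13,-14,-15,-16,-17,-18,-19,-20,-21,-22,-23,-24,-25,-26,-27
p: -16,-12,-8,-4,0,4,8,12,16,20,24,28,32,36,40,44,48,52,56,60,64,68,72,76,80,84,88,92,96,100,104,108
q: 6,6,6,6,6,6,6,6,6,6,6,6,6,6,6,6,6,6,6,6,6,6,6,6,6,6,6,6,6,6,6,6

steps = 4; useful = 128; efficiency = 128/128 = 1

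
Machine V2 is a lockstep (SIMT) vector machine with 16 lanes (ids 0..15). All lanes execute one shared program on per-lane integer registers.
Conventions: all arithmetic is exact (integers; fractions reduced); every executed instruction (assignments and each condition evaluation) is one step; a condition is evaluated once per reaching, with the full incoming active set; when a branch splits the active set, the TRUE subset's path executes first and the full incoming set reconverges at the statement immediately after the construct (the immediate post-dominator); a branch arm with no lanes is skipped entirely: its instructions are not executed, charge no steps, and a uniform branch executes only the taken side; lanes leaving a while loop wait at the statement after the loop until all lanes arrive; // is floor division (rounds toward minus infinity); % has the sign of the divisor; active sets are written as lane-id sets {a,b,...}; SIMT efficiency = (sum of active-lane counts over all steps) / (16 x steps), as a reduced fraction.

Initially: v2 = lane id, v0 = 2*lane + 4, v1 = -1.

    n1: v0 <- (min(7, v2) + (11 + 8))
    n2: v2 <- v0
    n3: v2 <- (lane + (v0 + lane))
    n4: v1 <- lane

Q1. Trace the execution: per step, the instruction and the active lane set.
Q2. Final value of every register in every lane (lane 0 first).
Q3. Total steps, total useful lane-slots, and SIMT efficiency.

step 0: v0 <- (min(7, v2) + (11 + 8)) {0,1,2,3,4,5,6,7,8,9,10,11,12,13,14,15}
step 1: v2 <- v0                     {0,1,2,3,4,5,6,7,8,9,10,11,12,13,14,15}
step 2: v2 <- (lane + (v0 + lane))   {0,1,2,3,4,5,6,7,8,9,10,11,12,13,14,15}
step 3: v1 <- lane                   {0,1,2,3,4,5,6,7,8,9,10,11,12,13,14,15}

Answer: 4 steps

v2: 19,22,25,28,31,34,37,40,42,44,46,48,50,52,54,56
v0: 19,20,21,22,23,24,25,26,26,26,26,26,26,26,26,26
v1: 0,1,2,3,4,5,6,7,8,9,10,11,12,13,14,15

steps = 4; useful = 64; efficiency = 64/64 = 1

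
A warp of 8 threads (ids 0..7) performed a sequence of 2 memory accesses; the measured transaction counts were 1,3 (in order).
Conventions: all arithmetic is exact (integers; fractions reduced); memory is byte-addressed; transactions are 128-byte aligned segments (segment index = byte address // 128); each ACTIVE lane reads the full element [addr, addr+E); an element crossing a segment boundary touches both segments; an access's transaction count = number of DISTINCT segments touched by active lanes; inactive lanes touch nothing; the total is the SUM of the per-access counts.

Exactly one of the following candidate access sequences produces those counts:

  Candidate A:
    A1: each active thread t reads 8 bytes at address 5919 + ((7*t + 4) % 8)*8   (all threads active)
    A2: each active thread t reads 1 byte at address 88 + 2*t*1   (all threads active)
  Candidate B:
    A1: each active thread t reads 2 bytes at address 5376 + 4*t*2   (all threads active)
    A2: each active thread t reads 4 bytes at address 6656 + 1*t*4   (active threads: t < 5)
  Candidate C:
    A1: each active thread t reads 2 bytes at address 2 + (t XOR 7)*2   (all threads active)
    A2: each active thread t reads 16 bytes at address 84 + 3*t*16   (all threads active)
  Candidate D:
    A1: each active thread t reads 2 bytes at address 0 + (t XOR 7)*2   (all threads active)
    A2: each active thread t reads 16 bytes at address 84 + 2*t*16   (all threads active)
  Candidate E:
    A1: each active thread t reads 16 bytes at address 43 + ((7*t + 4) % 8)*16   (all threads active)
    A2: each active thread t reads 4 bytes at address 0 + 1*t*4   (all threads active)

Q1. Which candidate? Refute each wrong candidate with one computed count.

A: A2 gives 1 transaction, not 3
B: A2 gives 1 transaction, not 3
C: A2 gives 4 transactions, not 3
E: A1 gives 2 transactions, not 1
D: all counts match (1,3)

Answer: D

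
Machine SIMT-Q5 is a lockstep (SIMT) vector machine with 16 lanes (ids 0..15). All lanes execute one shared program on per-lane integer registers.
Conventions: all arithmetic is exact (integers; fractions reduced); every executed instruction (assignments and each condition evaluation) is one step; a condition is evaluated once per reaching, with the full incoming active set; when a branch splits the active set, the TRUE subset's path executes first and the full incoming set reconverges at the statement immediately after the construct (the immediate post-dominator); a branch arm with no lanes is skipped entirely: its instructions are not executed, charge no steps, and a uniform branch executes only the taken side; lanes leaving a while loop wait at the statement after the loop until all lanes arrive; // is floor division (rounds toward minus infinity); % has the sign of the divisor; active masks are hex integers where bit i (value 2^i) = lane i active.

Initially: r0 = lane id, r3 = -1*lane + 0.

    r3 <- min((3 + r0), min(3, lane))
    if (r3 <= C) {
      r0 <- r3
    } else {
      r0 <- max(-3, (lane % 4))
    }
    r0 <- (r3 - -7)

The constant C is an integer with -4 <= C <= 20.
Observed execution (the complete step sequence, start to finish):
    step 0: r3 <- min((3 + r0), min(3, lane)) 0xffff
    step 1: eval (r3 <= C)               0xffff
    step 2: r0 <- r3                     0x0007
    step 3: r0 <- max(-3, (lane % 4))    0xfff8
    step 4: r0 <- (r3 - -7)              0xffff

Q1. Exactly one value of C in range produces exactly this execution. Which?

Answer: C = 2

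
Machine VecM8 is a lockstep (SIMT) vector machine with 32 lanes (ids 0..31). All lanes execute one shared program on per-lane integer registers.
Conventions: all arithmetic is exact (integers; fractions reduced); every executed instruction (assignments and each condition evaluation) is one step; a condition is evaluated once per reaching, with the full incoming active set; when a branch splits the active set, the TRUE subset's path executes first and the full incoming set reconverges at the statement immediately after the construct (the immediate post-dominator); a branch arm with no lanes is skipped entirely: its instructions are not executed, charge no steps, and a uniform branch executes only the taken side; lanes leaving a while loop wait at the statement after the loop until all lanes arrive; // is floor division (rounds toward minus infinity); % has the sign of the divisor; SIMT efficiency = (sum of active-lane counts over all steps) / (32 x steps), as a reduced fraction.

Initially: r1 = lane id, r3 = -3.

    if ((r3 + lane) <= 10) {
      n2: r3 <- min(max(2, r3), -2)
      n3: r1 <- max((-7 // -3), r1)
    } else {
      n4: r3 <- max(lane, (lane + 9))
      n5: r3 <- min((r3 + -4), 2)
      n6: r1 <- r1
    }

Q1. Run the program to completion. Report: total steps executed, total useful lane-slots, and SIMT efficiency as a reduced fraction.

Answer: 6 steps, 114 useful, 19/32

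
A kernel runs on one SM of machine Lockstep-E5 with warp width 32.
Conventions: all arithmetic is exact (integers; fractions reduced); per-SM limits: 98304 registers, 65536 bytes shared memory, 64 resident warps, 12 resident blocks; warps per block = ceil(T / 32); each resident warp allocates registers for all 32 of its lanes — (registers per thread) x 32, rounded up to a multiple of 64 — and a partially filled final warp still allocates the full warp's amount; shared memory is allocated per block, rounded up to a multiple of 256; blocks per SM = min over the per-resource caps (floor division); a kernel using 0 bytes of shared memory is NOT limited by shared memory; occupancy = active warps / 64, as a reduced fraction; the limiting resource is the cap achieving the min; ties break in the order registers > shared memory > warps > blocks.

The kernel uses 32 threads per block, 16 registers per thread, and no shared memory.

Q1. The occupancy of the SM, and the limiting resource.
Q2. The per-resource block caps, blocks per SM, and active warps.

Answer: occupancy 3/16, limited by blocks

registers: 192 blocks
shared memory: no limit (kernel uses none)
warps: 64 blocks
blocks: 12 blocks

Answer: 12 blocks, 12 active warps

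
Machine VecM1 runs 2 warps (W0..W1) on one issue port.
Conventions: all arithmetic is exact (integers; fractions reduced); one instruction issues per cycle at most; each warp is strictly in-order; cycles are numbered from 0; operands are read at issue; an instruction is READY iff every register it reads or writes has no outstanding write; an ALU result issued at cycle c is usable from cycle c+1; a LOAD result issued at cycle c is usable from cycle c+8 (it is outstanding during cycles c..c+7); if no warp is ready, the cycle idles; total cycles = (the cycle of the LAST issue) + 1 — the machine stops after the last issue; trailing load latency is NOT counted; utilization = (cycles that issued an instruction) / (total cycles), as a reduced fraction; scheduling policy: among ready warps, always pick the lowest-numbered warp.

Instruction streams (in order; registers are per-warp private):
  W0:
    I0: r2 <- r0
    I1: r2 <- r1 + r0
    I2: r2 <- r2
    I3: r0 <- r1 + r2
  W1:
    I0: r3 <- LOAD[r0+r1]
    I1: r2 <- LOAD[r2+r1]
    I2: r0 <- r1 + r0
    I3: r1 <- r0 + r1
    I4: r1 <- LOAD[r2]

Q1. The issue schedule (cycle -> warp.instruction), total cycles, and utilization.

cycle 0: W0.I0
cycle 1: W0.I1
cycle 2: W0.I2
cycle 3: W0.I3
cycle 4: W1.I0
cycle 5: W1.I1
cycle 6: W1.I2
cycle 7: W1.I3
cycle 8: idle
cycle 9: idle
cycle 10: idle
cycle 11: idle
cycle 12: idle
cycle 13: W1.I4

Answer: 14 cycles, utilization 9/14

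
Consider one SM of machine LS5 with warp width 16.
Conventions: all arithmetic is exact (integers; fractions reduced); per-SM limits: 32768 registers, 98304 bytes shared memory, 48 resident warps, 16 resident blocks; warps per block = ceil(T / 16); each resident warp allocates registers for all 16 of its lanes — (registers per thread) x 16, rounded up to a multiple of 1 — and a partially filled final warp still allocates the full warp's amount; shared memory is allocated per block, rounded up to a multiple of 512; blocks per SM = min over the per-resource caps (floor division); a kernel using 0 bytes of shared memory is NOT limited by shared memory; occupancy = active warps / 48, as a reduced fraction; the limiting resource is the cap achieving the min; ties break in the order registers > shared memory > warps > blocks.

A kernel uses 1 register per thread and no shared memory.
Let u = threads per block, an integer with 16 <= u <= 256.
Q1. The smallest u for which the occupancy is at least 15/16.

Answer: u = 33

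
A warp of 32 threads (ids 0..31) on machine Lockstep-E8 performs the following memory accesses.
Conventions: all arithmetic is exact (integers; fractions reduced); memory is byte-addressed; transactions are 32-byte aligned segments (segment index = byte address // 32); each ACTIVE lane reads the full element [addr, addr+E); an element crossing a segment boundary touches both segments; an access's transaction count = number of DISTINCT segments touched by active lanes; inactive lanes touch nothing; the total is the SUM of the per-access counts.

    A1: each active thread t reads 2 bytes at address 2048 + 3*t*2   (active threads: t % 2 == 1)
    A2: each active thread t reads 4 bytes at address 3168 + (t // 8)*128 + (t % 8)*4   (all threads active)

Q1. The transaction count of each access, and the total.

A1: 6 transactions
A2: 4 transactions

Answer: 6,4; total 10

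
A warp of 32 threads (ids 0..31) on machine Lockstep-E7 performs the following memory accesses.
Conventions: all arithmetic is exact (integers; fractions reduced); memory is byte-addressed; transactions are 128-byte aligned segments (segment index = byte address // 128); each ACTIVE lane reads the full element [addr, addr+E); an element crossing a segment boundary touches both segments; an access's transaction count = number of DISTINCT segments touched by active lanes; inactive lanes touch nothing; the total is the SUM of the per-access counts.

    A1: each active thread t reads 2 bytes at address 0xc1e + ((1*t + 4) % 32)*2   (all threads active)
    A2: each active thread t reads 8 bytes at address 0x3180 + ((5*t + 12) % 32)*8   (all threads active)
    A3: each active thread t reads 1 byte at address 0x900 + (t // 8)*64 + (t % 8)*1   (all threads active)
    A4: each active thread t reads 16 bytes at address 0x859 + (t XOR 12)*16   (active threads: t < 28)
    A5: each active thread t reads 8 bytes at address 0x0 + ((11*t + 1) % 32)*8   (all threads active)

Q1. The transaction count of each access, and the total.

A1: 1 transaction
A2: 2 transactions
A3: 2 transactions
A4: 5 transactions
A5: 2 transactions

Answer: 1,2,2,5,2; total 12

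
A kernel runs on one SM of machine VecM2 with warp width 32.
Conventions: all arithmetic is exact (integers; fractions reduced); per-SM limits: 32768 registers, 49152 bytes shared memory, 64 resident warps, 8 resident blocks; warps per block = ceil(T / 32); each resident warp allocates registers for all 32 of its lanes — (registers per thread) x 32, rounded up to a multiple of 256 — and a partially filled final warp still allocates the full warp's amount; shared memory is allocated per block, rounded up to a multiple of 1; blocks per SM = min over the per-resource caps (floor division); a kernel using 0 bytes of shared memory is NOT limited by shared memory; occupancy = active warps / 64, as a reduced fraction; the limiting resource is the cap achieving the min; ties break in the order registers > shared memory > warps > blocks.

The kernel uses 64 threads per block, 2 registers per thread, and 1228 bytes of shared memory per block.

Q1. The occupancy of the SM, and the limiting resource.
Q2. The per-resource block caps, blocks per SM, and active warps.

Answer: occupancy 1/4, limited by blocks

registers: 64 blocks
shared memory: 40 blocks
warps: 32 blocks
blocks: 8 blocks

Answer: 8 blocks, 16 active warps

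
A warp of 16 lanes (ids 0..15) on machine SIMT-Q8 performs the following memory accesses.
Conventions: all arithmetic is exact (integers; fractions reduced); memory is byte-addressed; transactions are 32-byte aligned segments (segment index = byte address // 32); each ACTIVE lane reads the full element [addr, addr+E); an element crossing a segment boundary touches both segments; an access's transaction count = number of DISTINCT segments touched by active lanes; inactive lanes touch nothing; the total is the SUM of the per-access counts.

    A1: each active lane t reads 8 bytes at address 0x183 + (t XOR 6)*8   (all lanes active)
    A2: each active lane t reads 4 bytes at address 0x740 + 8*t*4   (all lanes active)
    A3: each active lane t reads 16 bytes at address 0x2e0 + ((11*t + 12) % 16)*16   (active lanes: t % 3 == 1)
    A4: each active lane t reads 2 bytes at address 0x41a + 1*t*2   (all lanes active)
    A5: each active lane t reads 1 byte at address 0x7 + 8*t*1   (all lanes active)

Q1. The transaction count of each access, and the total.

A1: 5 transactions
A2: 16 transactions
A3: 3 transactions
A4: 2 transactions
A5: 4 transactions

Answer: 5,16,3,2,4; total 30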